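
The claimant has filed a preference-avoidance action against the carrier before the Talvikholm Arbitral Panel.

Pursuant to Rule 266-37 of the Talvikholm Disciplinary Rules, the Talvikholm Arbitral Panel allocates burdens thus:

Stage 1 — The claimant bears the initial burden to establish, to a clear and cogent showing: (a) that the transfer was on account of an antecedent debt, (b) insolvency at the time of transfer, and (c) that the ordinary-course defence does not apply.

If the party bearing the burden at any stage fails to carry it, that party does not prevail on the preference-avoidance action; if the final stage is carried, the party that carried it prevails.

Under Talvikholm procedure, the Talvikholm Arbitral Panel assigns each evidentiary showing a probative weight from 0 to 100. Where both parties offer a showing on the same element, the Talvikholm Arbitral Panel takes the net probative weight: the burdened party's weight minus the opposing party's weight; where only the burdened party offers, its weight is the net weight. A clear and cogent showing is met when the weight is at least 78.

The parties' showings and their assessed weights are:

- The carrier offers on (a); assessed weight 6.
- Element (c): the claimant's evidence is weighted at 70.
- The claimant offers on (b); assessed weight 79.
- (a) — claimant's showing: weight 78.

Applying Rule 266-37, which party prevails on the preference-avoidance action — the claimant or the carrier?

carrier

At Stage 1 the claimant must meet a clear and cogent showing (weight is at least 78): on (a) the weight is 78 less the opposing 6 gives net 72, which does not reach 78, so (a) does not meet the standard; on (b) the weight is 79, which does reach 78, so (b) meets the standard; on (c) the weight is 70, < 78, so (c) does not meet the standard.
  Stage 1 not carried; the claimant fails its burden.
So the carrier prevails.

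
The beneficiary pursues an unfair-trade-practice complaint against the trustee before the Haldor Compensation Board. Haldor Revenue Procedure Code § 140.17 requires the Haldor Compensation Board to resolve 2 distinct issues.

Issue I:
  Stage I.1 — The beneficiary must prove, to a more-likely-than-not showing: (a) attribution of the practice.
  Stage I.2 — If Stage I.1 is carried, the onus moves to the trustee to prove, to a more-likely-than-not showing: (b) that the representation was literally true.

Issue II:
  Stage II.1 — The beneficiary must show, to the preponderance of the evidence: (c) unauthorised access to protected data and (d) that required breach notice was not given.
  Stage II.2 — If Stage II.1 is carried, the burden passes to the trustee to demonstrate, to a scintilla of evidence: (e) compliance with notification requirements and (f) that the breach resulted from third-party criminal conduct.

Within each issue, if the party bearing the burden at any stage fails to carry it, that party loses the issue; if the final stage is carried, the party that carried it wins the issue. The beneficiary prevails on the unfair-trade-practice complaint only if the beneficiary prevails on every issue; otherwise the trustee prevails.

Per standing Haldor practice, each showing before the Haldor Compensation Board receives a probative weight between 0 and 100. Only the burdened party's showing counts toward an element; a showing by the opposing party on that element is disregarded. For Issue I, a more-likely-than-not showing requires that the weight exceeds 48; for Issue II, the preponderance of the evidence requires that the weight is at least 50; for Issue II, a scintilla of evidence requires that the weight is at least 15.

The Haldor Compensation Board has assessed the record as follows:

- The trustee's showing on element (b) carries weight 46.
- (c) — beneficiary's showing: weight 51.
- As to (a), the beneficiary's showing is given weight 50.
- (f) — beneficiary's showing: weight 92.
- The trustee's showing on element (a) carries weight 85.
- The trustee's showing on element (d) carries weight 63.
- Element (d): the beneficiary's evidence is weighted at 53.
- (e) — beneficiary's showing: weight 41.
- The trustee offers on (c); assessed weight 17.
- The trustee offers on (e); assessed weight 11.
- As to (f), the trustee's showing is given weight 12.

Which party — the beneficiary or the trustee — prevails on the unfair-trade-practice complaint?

— Issue I —
Stage I.1 (beneficiary, a more-likely-than-not showing, weight exceeds 48): (a) 50 (trustee's 85 disregarded) > 48 — meets.
  Stage I.1 carried; the burden shifts to the trustee.
Stage I.2 (trustee, a more-likely-than-not showing, weight exceeds 48): (b) 46 ≤ 48 — fails.
  The trustee does not carry Stage I.2.
The beneficiary prevails on this issue.
— Issue II —
Stage II.1 (beneficiary, the preponderance of the evidence, weight is at least 50): (c) 51 (trustee's 17 disregarded) ≥ 50 — meets; (d) 53 (trustee's 63 disregarded) ≥ 50 — meets.
  Stage II.1 is satisfied; the onus moves to the trustee.
Stage II.2 (trustee, a scintilla of evidence, weight is at least 15): (e) 11 (beneficiary's 41 disregarded) < 15 — fails; (f) 12 (beneficiary's 92 disregarded) < 15 — fails.
  The trustee does not carry Stage II.2.
So the beneficiary prevails on this issue.
Per-issue: Issue I → beneficiary; Issue II → beneficiary. The beneficiary must prevail on every issue; overall, the beneficiary prevails.

beneficiary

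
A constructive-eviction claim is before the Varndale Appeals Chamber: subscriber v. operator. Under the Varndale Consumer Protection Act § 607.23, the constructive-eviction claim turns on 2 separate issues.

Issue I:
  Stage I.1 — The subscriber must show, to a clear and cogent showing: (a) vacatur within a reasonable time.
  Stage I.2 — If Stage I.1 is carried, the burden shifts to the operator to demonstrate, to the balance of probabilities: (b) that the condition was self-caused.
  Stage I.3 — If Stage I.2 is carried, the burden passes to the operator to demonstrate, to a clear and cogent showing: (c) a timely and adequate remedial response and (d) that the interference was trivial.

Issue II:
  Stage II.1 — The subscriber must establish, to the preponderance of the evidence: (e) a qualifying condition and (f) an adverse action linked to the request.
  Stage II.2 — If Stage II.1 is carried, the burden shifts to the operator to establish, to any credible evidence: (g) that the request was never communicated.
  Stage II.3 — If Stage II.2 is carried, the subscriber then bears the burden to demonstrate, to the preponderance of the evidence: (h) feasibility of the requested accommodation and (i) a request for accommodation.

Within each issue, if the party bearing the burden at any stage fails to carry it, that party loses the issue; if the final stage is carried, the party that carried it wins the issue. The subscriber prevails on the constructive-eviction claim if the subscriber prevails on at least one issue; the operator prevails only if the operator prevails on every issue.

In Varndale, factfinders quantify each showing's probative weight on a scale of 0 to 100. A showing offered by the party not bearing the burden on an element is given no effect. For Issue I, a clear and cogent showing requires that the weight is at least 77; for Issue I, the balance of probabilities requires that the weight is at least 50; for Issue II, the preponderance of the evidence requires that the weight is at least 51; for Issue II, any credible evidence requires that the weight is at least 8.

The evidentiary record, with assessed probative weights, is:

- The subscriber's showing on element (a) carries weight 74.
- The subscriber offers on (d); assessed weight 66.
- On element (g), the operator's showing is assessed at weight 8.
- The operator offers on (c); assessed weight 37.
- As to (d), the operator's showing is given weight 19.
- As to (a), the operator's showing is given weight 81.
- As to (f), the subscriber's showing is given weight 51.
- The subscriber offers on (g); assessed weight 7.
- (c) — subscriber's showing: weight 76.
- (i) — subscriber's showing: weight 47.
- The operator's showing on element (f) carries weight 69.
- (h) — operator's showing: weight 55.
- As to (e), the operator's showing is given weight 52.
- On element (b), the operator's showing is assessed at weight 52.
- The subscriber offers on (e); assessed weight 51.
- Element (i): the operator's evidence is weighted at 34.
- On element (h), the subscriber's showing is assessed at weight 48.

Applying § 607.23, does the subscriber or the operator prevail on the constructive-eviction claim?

operator

— Issue I —
Stage I.1 — burden on subscriber; standard: a clear and cogent showing (weight is at least 77).
    (a): 74 (operator's 81 disregarded) < 77 [not met]
  Stage I.1 not carried; the subscriber fails its burden.
So the operator prevails on this issue.
— Issue II —
Stage II.1 (subscriber, the preponderance of the evidence, weight is at least 51): (e) 51 (operator's 52 disregarded) ≥ 51 — meets; (f) 51 (operator's 69 disregarded) ≥ 51 — meets.
  Stage II.1 carried; the burden shifts to the operator.
Stage II.2 (operator, any credible evidence, weight is at least 8): (g) 8 (subscriber's 7 disregarded) ≥ 8 — meets.
  Stage II.2 is satisfied; the onus moves to the subscriber.
Stage II.3 (subscriber, the preponderance of the evidence, weight is at least 51): (h) 48 (operator's 55 disregarded) < 51 — fails; (i) 47 (operator's 34 disregarded) < 51 — fails.
  Stage II.3 not carried; the subscriber fails its burden.
The operator prevails on this issue.
Per-issue: Issue I → operator; Issue II → operator. The subscriber must prevail on at least one issue; overall, the operator prevails.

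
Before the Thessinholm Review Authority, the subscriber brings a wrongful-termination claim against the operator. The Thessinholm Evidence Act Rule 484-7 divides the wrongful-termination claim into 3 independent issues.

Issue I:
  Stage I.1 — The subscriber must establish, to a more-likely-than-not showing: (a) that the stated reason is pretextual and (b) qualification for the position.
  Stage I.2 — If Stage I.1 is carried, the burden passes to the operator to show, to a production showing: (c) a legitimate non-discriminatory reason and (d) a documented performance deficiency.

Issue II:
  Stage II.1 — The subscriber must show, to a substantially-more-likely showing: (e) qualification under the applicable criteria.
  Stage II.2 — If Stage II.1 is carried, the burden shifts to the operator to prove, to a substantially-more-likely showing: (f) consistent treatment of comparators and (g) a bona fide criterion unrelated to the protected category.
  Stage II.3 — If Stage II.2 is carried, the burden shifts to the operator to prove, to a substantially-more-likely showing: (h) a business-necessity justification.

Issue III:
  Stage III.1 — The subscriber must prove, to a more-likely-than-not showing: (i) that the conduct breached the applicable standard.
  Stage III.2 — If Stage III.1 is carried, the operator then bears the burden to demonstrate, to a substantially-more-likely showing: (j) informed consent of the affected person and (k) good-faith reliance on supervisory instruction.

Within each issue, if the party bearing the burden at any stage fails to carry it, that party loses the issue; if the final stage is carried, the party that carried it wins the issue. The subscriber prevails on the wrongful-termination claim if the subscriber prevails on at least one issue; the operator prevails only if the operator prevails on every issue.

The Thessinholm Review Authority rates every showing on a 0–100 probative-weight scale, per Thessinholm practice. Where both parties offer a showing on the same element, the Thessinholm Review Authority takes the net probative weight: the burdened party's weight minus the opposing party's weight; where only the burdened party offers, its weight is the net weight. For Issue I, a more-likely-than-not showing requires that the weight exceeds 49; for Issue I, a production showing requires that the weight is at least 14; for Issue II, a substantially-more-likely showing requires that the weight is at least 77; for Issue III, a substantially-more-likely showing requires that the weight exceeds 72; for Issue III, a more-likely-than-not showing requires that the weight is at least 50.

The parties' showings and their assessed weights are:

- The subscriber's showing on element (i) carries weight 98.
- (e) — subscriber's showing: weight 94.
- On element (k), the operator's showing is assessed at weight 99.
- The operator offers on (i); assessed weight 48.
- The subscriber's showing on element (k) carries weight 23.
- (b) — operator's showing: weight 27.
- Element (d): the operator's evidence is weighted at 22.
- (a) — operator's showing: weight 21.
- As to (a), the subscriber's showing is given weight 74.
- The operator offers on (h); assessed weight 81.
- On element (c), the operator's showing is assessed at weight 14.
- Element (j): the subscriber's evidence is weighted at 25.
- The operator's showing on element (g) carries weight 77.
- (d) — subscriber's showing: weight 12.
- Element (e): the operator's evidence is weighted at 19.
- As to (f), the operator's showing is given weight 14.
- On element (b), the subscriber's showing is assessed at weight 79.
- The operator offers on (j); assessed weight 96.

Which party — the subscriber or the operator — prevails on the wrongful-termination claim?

— Issue I —
Stage I.1 — burden on subscriber; standard: a more-likely-than-not showing (weight exceeds 49).
    (a): 74 − 21 = 53 > 49 [met]
    (b): 79 − 27 = 52 > 49 [met]
  All elements met. The burden passes to the operator.
Stage I.2 — burden on operator; standard: a production showing (weight is at least 14).
    (c): 14 ≥ 14 [met]
    (d): 22 − 12 = 10 < 14 [not met]
  Stage I.2 not carried; the operator fails its burden.
So the subscriber prevails on this issue.
— Issue II —
At Stage II.1 the subscriber must meet a substantially-more-likely showing (weight is at least 77): on (e) the weight is 94 less the opposing 19 gives net 75, < 77, so (e) does not meet the standard.
  Not every element is met, so the subscriber fails to carry Stage II.1.
The analysis ends at Stage II.1; the operator prevails on this issue.
— Issue III —
Stage III.1 (subscriber, a more-likely-than-not showing, weight is at least 50): (i) net 98−48=50 ≥ 50 — meets.
  The subscriber carries Stage III.1; the operator now bears the burden.
Stage III.2 (operator, a substantially-more-likely showing, weight exceeds 72): (j) net 96−25=71 ≤ 72 — fails; (k) net 99−23=76 > 72 — meets.
  The operator does not carry Stage III.2.
So the subscriber prevails on this issue.
Per-issue: Issue I → subscriber; Issue II → operator; Issue III → subscriber. The subscriber must prevail on at least one issue; overall, the subscriber prevails.

subscriber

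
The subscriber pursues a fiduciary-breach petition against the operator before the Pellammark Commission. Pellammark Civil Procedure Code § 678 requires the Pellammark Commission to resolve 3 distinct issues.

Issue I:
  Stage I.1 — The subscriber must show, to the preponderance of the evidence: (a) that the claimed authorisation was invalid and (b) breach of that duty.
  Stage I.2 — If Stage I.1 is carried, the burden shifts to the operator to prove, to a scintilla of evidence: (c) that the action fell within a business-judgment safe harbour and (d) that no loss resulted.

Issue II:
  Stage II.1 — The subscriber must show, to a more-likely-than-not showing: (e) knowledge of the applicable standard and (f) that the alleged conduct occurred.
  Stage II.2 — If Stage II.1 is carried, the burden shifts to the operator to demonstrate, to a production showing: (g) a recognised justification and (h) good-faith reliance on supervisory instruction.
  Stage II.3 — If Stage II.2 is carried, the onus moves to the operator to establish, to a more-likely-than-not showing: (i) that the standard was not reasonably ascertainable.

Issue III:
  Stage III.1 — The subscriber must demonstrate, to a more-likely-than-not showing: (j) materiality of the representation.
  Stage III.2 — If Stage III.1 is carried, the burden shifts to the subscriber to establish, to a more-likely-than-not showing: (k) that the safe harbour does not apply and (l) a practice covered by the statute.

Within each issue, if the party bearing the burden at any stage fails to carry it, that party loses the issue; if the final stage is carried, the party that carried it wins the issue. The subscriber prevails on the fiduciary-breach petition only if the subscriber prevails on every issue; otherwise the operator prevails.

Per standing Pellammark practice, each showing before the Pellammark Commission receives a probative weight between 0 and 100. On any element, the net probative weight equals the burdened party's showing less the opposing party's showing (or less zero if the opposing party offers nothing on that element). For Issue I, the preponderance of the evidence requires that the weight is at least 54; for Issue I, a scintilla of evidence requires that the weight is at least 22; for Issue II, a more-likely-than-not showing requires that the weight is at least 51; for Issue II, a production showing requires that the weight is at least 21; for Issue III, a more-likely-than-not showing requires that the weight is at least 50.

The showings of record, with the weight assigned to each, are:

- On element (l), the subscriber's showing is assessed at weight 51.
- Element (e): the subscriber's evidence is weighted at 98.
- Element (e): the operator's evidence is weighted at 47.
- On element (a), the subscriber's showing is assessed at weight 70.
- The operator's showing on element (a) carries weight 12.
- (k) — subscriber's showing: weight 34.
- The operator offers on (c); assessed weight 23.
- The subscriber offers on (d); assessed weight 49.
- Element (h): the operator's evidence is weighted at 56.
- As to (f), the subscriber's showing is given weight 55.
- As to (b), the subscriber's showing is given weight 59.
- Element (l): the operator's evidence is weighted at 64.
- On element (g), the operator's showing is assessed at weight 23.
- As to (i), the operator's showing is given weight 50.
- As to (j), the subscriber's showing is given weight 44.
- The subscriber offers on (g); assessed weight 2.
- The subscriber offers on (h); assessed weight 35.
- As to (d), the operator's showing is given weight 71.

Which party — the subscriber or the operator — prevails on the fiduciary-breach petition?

— Issue I —
Stage I.1 (subscriber, the preponderance of the evidence, weight is at least 54): (a) net 70−12=58 ≥ 54 — meets; (b) 59 ≥ 54 — meets.
  The subscriber carries Stage I.1; the operator now bears the burden.
Stage I.2 (operator, a scintilla of evidence, weight is at least 22): (c) 23 ≥ 22 — meets; (d) net 71−49=22 ≥ 22 — meets.
  All elements met at the final stage.
With every stage satisfied, the operator prevails on this issue.
— Issue II —
Stage II.1 (subscriber, a more-likely-than-not showing, weight is at least 51): (e) net 98−47=51 ≥ 51 — meets; (f) 55 ≥ 51 — meets.
  The subscriber carries Stage II.1; the operator now bears the burden.
Stage II.2 (operator, a production showing, weight is at least 21): (g) net 23−2=21 ≥ 21 — meets; (h) net 56−35=21 ≥ 21 — meets.
  Stage II.2 is satisfied; the operator continues to bear the burden.
Stage II.3 (operator, a more-likely-than-not showing, weight is at least 51): (i) 50 < 51 — fails.
  Stage II.3 not carried; the operator fails its burden.
The analysis ends at Stage II.3; the subscriber prevails on this issue.
— Issue III —
Stage III.1 (subscriber, a more-likely-than-not showing, weight is at least 50): (j) 44 < 50 — fails.
  The subscriber does not carry Stage III.1.
The operator prevails on this issue.
Per-issue: Issue I → operator; Issue II → subscriber; Issue III → operator. The subscriber must prevail on every issue; overall, the operator prevails.

operator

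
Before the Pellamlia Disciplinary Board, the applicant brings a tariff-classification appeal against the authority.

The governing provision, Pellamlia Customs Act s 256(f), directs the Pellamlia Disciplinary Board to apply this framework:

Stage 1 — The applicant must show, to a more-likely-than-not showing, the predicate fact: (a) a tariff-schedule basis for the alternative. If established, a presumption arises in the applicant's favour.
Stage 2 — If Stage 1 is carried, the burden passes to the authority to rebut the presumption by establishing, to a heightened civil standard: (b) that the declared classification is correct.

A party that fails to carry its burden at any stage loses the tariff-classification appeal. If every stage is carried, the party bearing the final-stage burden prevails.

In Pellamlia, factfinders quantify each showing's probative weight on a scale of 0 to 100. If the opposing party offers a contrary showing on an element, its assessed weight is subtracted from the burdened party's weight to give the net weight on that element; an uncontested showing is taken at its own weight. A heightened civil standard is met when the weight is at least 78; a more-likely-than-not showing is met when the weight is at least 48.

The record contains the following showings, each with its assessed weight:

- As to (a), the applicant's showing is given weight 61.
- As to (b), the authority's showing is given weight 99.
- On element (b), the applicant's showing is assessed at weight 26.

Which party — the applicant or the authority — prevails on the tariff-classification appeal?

Stage 1 (applicant, a more-likely-than-not showing, weight is at least 48): (a) 61 ≥ 48 — meets.
  Stage 1 is satisfied; the onus moves to the authority.
Stage 2 (authority, a heightened civil standard, weight is at least 78): (b) net 99−26=73 < 78 — fails.
  Stage 2 not carried; the authority fails its burden.
The applicant prevails.

applicant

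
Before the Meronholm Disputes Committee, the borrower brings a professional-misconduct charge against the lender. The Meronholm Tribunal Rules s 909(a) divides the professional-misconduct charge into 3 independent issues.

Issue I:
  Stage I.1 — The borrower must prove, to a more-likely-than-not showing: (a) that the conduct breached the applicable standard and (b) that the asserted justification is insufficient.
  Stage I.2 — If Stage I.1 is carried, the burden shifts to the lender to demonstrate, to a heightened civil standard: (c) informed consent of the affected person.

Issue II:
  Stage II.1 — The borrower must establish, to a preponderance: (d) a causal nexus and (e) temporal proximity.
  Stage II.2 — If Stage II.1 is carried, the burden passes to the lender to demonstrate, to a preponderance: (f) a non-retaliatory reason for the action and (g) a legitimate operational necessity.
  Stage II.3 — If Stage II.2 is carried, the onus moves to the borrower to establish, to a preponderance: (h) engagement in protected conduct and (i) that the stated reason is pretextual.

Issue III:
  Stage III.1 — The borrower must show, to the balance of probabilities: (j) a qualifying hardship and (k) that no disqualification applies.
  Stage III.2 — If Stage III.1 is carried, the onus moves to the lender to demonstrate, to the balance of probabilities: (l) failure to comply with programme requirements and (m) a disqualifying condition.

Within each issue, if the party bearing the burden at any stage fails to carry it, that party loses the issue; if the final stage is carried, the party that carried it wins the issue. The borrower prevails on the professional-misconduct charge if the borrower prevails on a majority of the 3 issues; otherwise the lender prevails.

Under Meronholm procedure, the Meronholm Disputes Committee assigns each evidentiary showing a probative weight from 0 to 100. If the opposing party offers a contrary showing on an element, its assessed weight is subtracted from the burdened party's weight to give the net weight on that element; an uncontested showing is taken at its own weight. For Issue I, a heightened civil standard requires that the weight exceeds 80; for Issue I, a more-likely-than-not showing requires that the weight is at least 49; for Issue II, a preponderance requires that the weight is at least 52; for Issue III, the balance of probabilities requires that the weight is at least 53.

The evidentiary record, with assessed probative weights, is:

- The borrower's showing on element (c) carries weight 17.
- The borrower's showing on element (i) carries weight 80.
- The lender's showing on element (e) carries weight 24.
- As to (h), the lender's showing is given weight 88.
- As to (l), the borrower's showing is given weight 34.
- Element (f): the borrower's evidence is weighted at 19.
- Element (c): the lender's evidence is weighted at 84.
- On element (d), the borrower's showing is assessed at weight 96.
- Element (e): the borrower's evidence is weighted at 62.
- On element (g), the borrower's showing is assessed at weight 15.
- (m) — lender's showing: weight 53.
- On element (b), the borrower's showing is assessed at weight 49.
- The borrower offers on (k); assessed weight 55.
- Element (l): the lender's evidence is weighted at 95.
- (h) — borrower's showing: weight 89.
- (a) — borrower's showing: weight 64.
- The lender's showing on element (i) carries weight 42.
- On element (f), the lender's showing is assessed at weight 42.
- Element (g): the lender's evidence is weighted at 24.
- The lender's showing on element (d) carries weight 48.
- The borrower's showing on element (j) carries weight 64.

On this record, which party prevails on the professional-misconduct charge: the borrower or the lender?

lender

— Issue I —
Stage I.1 — burden on borrower; standard: a more-likely-than-not showing (weight is at least 49).
    (a): 64 ≥ 49 [met]
    (b): 49 ≥ 49 [met]
  Stage I.1 is satisfied; the onus moves to the lender.
Stage I.2 — burden on lender; standard: a heightened civil standard (weight exceeds 80).
    (c): 84 − 17 = 67 ≤ 80 [not met]
  Stage I.2 not carried; the lender fails its burden.
The analysis ends at Stage I.2; the borrower prevails on this issue.
— Issue II —
At Stage II.1 the borrower must meet a preponderance (weight is at least 52): on (d) the weight is 96 less the opposing 48 gives net 48, which does not reach 52, so (d) does not meet the standard; on (e) the weight is 62 less the opposing 24 gives net 38, which does not reach 52, so (e) does not meet the standard.
  Not every element is met, so the borrower fails to carry Stage II.1.
So the lender prevails on this issue.
— Issue III —
Stage III.1 (borrower, the balance of probabilities, weight is at least 53): (j) 64 ≥ 53 — meets; (k) 55 ≥ 53 — meets.
  Stage III.1 is satisfied; the onus moves to the lender.
Stage III.2 (lender, the balance of probabilities, weight is at least 53): (l) net 95−34=61 ≥ 53 — meets; (m) 53 ≥ 53 — meets.
  The lender carries the last stage.
Every stage carried; the lender prevails on this issue.
Per-issue: Issue I → borrower; Issue II → lender; Issue III → lender. The borrower must prevail on a majority of issues; overall, the lender prevails.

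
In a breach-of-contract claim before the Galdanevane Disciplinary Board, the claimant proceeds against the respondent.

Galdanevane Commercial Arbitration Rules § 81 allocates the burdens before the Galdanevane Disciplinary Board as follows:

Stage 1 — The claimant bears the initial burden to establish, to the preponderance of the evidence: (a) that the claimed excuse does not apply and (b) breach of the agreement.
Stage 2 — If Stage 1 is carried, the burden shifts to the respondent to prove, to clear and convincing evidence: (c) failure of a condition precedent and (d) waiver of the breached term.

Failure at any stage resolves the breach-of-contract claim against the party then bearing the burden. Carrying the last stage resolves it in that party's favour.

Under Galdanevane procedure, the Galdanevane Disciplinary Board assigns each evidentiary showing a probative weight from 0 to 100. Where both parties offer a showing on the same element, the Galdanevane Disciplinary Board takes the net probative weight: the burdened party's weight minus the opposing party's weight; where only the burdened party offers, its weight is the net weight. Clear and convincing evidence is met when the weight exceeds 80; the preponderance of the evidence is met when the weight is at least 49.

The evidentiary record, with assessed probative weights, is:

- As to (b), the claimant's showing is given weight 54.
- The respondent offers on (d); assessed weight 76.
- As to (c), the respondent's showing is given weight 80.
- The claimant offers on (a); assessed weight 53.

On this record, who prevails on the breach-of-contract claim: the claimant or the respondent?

Stage 1 — burden on claimant; standard: the preponderance of the evidence (weight is at least 49).
    (a): 53 ≥ 49 [met]
    (b): 54 ≥ 49 [met]
  The claimant carries Stage 1; the respondent now bears the burden.
Stage 2 — burden on respondent; standard: clear and convincing evidence (weight exceeds 80).
    (c): 80 ≤ 80 [not met]
    (d): 76 ≤ 80 [not met]
  The respondent does not carry Stage 2.
So the claimant prevails.

claimant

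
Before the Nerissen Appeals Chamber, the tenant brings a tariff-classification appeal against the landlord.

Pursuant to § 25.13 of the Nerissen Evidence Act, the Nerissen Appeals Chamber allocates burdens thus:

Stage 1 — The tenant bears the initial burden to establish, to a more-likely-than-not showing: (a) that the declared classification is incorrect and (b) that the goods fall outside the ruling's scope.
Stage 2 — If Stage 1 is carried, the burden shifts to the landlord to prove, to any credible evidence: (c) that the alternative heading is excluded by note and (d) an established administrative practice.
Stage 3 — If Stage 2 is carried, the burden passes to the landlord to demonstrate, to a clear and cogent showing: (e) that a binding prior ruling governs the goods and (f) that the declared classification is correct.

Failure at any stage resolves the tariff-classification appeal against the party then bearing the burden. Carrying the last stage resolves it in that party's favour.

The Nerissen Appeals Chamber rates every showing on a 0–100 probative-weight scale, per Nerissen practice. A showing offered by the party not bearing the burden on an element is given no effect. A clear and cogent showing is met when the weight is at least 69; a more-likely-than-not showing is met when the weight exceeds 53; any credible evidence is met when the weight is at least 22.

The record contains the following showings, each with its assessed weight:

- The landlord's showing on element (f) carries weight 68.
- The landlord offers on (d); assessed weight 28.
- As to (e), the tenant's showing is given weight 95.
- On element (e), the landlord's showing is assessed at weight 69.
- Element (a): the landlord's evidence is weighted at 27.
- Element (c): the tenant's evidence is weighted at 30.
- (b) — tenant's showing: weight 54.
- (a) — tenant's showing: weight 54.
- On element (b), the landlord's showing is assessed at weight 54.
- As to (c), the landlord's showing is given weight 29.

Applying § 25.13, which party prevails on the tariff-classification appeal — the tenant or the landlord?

At Stage 1 the tenant must meet a more-likely-than-not showing (weight exceeds 53): on (a) the weight is 54 (the landlord's 27 is given no effect), which does exceed 53, so (a) meets the standard; on (b) the weight is 54 (the landlord's 54 is given no effect), which does exceed 53, so (b) meets the standard.
  The tenant carries Stage 1; the landlord now bears the burden.
At Stage 2 the landlord must meet any credible evidence (weight is at least 22): on (c) the weight is 29 (the tenant's 30 is given no effect), which does reach 22, so (c) meets the standard; on (d) the weight is 28, which does reach 22, so (d) meets the standard.
  All elements met. The landlord retains the burden for Stage 3.
At Stage 3 the landlord must meet a clear and cogent showing (weight is at least 69): on (e) the weight is 69 (the tenant's 95 is given no effect), ≥ 69, so (e) meets the standard; on (f) the weight is 68, < 69, so (f) does not meet the standard.
  Stage 3 not carried; the landlord fails its burden.
So the tenant prevails.

tenant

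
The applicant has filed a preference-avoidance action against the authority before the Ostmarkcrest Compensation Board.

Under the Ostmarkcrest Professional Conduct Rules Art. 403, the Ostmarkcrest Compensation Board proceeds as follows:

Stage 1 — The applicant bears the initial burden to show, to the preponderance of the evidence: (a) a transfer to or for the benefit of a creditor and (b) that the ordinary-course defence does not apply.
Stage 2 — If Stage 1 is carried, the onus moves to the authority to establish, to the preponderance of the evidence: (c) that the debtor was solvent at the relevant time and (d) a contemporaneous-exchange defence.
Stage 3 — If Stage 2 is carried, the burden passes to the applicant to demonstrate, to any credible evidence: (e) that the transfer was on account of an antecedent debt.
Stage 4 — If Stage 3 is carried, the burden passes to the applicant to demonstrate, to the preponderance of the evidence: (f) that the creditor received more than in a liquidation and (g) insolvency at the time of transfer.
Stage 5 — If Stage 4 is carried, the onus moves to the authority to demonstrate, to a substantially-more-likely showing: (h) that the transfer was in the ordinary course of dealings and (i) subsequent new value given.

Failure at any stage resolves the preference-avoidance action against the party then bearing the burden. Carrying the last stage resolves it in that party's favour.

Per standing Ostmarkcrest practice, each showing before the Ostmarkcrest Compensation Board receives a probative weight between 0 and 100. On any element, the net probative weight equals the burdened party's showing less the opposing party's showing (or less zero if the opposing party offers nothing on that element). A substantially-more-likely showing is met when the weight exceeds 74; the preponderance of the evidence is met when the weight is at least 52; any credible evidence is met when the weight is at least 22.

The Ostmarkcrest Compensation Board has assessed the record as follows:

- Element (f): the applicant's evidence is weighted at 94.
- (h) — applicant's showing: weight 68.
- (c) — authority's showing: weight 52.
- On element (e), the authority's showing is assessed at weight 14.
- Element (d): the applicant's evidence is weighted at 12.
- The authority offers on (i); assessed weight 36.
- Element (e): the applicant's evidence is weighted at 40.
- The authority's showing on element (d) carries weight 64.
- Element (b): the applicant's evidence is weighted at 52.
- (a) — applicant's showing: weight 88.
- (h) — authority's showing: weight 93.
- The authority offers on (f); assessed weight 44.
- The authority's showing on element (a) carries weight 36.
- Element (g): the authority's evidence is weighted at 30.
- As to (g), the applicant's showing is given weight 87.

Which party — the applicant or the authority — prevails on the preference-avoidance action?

Stage 1 (applicant, the preponderance of the evidence, weight is at least 52): (a) net 88−36=52 ≥ 52 — meets; (b) 52 ≥ 52 — meets.
  Stage 1 is satisfied; the onus moves to the authority.
Stage 2 (authority, the preponderance of the evidence, weight is at least 52): (c) 52 ≥ 52 — meets; (d) net 64−12=52 ≥ 52 — meets.
  Stage 2 carried; the burden shifts to the applicant.
Stage 3 (applicant, any credible evidence, weight is at least 22): (e) net 40−14=26 ≥ 22 — meets.
  All elements met. The applicant retains the burden for Stage 4.
Stage 4 (applicant, the preponderance of the evidence, weight is at least 52): (f) net 94−44=50 < 52 — fails; (g) net 87−30=57 ≥ 52 — meets.
  Stage 4 not carried; the applicant fails its burden.
The analysis ends at Stage 4; the authority prevails.

authority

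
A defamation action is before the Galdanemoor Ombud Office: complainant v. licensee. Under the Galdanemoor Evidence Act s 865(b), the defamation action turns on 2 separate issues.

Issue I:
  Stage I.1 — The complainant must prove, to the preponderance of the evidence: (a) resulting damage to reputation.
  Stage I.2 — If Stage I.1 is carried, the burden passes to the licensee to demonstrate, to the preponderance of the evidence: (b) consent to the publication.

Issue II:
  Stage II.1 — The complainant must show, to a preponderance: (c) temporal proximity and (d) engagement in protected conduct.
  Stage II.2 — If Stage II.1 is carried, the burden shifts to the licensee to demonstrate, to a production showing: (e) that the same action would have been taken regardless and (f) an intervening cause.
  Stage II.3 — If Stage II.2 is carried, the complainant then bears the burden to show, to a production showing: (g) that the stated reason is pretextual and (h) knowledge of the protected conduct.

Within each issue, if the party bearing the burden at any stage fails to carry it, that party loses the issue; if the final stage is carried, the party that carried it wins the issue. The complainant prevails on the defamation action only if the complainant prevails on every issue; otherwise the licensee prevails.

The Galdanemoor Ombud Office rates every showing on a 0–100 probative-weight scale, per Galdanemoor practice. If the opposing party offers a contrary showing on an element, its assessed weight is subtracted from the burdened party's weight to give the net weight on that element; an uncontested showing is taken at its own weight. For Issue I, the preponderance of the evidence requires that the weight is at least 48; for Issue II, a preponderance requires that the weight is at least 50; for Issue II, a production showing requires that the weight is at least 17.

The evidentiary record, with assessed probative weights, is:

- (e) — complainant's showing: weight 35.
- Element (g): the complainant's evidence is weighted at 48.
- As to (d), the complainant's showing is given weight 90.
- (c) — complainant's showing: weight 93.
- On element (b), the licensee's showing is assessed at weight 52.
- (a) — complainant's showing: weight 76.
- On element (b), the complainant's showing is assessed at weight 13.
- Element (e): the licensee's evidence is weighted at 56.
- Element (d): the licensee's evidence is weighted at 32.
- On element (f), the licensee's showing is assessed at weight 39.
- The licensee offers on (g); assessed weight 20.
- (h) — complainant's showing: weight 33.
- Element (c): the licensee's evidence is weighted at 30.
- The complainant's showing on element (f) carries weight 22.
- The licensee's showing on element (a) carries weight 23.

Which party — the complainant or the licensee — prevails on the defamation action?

— Issue I —
Stage I.1 — burden on complainant; standard: the preponderance of the evidence (weight is at least 48).
    (a): 76 − 23 = 53 ≥ 48 [met]
  Stage I.1 is satisfied; the onus moves to the licensee.
Stage I.2 — burden on licensee; standard: the preponderance of the evidence (weight is at least 48).
    (b): 52 − 13 = 39 < 48 [not met]
  Stage I.2 not carried; the licensee fails its burden.
The complainant prevails on this issue.
— Issue II —
Stage II.1 — burden on complainant; standard: a preponderance (weight is at least 50).
    (c): 93 − 30 = 63 ≥ 50 [met]
    (d): 90 − 32 = 58 ≥ 50 [met]
  All elements met. The burden passes to the licensee.
Stage II.2 — burden on licensee; standard: a production showing (weight is at least 17).
    (e): 56 − 35 = 21 ≥ 17 [met]
    (f): 39 − 22 = 17 ≥ 17 [met]
  All elements met. The burden passes to the complainant.
Stage II.3 — burden on complainant; standard: a production showing (weight is at least 17).
    (g): 48 − 20 = 28 ≥ 17 [met]
    (h): 33 ≥ 17 [met]
  The complainant carries the last stage.
All stages carried — the complainant prevails on this issue.
Per-issue: Issue I → complainant; Issue II → complainant. The complainant must prevail on every issue; overall, the complainant prevails.

complainant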